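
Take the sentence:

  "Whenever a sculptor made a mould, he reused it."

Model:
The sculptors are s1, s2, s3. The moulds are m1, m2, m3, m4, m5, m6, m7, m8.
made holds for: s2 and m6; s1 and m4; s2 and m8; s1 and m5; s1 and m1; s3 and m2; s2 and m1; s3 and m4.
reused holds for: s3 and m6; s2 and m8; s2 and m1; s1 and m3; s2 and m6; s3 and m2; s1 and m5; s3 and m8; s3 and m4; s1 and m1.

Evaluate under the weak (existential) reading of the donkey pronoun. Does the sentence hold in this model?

True

"it" takes "a mould" as antecedent — a donkey pronoun bound across the clause boundary.
Weak reading: every sculptor s with some made-mould has at least one made-mould m such that reused(s,m).
Per sculptor: s1:✓  s2:✓  s3:✓
Every sculptor in the restrictor has a witness.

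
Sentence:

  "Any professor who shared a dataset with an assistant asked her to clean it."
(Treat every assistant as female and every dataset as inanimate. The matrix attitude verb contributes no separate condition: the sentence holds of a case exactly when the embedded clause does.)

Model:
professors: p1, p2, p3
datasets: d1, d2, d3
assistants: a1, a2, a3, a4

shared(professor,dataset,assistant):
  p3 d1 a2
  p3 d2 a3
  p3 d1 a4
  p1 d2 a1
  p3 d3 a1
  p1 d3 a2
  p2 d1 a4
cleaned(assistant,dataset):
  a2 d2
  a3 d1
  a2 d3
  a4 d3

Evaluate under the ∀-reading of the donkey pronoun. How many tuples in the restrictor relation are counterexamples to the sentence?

6

"her" takes "an assistant" as antecedent and "it" takes "a dataset"; both are donkey pronouns co-varying with the restrictor.
Strong reading: for every (p,d,a) with shared(p,d,a), cleaned(a,d).
Restrictor triples: (p1,d2,a1)→cleaned(a1,d2) ✗  (p1,d3,a2)→cleaned(a2,d3) ✓  (p2,d1,a4)→cleaned(a4,d1) ✗  (p3,d1,a2)→cleaned(a2,d1) ✗  (p3,d1,a4)→cleaned(a4,d1) ✗  (p3,d2,a3)→cleaned(a3,d2) ✗  (p3,d3,a1)→cleaned(a1,d3) ✗
Counterexamples (restrictor triples failing the scope): 6.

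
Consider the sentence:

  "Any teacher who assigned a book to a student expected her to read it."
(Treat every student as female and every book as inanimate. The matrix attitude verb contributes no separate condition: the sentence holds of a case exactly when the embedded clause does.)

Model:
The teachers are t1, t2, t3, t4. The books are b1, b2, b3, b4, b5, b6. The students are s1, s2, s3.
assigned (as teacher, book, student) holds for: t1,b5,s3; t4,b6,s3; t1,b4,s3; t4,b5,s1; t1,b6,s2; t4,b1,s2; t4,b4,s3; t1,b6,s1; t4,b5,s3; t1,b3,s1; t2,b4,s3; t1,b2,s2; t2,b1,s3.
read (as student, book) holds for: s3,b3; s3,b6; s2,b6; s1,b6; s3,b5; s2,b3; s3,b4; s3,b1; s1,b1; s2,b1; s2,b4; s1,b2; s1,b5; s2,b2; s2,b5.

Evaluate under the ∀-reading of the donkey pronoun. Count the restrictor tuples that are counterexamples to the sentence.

1

"her" takes "a student" as antecedent and "it" takes "a book"; both are donkey pronouns co-varying with the restrictor.
Strong reading: for every (t,b,s) with assigned(t,b,s), read(s,b).
Restrictor triples: (t1,b2,s2)→read(s2,b2) ✓  (t1,b3,s1)→read(s1,b3) ✗  (t1,b4,s3)→read(s3,b4) ✓  (t1,b5,s3)→read(s3,b5) ✓  (t1,b6,s1)→read(s1,b6) ✓  (t1,b6,s2)→read(s2,b6) ✓  (t2,b1,s3)→read(s3,b1) ✓  (t2,b4,s3)→read(s3,b4) ✓  (t4,b1,s2)→read(s2,b1) ✓  (t4,b4,s3)→read(s3,b4) ✓  (t4,b5,s1)→read(s1,b5) ✓  (t4,b5,s3)→read(s3,b5) ✓  (t4,b6,s3)→read(s3,b6) ✓
Counterexamples (restrictor triples failing the scope): 1.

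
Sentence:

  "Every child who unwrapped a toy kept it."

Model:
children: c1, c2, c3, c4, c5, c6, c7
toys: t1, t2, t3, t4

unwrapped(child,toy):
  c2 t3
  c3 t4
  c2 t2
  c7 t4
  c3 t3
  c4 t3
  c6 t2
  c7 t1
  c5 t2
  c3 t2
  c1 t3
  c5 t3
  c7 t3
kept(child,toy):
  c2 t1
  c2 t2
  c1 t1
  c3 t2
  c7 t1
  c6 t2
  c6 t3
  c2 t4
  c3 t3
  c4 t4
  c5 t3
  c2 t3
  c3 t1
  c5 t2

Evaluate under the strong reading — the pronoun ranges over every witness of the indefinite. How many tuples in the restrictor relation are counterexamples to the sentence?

5

"it" takes "a toy" as antecedent — a donkey pronoun bound across the clause boundary.
Strong reading: for every (c,t) with unwrapped(c,t), kept(c,t).
Restrictor pairs: (c1,t3) ✗  (c2,t2) ✓  (c2,t3) ✓  (c3,t2) ✓  (c3,t3) ✓  (c3,t4) ✗  (c4,t3) ✗  (c5,t2) ✓  (c5,t3) ✓  (c6,t2) ✓  (c7,t1) ✓  (c7,t3) ✗  (c7,t4) ✗
Counterexamples (restrictor pairs failing the scope): 5.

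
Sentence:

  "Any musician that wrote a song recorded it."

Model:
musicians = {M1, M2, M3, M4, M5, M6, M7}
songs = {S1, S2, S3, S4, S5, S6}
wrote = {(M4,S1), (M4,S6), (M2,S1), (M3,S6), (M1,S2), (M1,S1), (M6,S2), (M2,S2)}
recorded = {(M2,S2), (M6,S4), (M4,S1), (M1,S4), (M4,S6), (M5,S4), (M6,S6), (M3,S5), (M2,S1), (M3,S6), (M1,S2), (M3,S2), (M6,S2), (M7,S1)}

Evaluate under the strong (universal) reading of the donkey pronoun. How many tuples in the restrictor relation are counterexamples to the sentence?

"it" takes "a song" as antecedent — a donkey pronoun bound across the clause boundary.
Strong reading: for every (m,s) with wrote(m,s), recorded(m,s).
Restrictor pairs: (M1,S1) ✗  (M1,S2) ✓  (M2,S1) ✓  (M2,S2) ✓  (M3,S6) ✓  (M4,S1) ✓  (M4,S6) ✓  (M6,S2) ✓
Counterexamples (restrictor pairs failing the scope): 1.

1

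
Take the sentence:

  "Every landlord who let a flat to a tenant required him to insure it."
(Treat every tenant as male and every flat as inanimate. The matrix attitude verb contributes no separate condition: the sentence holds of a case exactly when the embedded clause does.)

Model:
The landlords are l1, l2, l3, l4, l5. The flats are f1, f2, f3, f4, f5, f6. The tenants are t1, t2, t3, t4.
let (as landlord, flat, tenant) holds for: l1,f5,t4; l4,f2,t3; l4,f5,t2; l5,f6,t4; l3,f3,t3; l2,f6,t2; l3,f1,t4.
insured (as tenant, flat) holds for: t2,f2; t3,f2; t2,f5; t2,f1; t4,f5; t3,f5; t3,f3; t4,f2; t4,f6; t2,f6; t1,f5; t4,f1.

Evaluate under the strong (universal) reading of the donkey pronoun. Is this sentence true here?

True

"him" takes "a tenant" as antecedent and "it" takes "a flat"; both are donkey pronouns co-varying with the restrictor.
Strong reading: for every (l,f,t) with let(l,f,t), insured(t,f).
Restrictor triples: (l1,f5,t4)→insured(t4,f5) ✓  (l2,f6,t2)→insured(t2,f6) ✓  (l3,f1,t4)→insured(t4,f1) ✓  (l3,f3,t3)→insured(t3,f3) ✓  (l4,f2,t3)→insured(t3,f2) ✓  (l4,f5,t2)→insured(t2,f5) ✓  (l5,f6,t4)→insured(t4,f6) ✓
Every restrictor triple satisfies the scope.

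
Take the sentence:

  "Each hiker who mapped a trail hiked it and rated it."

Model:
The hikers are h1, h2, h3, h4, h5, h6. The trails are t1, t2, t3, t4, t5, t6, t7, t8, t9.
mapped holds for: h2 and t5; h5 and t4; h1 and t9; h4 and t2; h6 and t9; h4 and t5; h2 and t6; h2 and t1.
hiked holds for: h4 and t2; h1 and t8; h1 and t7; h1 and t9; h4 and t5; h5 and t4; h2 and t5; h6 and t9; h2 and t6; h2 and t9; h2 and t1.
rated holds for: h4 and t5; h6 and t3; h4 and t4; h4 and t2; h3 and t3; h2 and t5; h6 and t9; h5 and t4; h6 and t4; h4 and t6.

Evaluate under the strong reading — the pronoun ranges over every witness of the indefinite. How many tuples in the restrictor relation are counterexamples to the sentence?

3

"it" takes "a trail" as antecedent — a donkey pronoun bound across the clause boundary.
Strong reading: for every (h,t) with mapped(h,t), hiked(h,t) ∧ rated(h,t).
Restrictor pairs: (h1,t9) ✗  (h2,t1) ✗  (h2,t5) ✓  (h2,t6) ✗  (h4,t2) ✓  (h4,t5) ✓  (h5,t4) ✓  (h6,t9) ✓
Counterexamples (restrictor pairs failing the scope): 3.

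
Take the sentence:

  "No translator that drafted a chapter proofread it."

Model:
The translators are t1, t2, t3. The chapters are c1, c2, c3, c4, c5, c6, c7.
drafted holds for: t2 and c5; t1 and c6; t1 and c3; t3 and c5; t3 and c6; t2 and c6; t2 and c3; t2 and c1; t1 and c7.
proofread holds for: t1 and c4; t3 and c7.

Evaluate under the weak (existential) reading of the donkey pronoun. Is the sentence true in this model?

True

"it" takes "a chapter" as antecedent — a donkey pronoun bound across the clause boundary.
Truth condition: for no (t,c) with drafted(t,c) does proofread(t,c) hold.
Restrictor pairs — does the scope hold? (t1,c3):fails  (t1,c6):fails  (t1,c7):fails  (t2,c1):fails  (t2,c3):fails  (t2,c5):fails  (t2,c6):fails  (t3,c5):fails  (t3,c6):fails
Scope holds for no restrictor pair, so the sentence is true.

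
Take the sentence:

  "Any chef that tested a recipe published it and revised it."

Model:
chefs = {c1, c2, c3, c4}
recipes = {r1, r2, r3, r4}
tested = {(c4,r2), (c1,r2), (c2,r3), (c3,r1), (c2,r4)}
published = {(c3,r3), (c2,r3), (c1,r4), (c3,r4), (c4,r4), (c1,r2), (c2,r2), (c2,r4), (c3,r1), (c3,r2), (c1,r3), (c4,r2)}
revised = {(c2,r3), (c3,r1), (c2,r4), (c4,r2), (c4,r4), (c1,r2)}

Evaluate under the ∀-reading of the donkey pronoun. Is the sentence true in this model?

True

"it" takes "a recipe" as antecedent — a donkey pronoun bound across the clause boundary.
Strong reading: for every (c,r) with tested(c,r), published(c,r) ∧ revised(c,r).
Restrictor pairs: (c1,r2) ✓  (c2,r3) ✓  (c2,r4) ✓  (c3,r1) ✓  (c4,r2) ✓
Every restrictor pair satisfies the scope.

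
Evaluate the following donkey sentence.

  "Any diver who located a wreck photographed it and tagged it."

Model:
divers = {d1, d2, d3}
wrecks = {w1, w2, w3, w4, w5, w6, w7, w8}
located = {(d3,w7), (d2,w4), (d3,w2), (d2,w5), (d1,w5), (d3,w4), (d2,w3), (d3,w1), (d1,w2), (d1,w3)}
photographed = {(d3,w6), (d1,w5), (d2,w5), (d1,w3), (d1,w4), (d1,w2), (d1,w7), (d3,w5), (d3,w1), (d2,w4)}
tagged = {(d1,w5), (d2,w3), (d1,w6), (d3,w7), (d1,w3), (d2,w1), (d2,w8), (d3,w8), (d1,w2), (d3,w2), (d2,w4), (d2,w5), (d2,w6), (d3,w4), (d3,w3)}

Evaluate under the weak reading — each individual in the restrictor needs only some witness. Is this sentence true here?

False

"it" takes "a wreck" as antecedent — a donkey pronoun bound across the clause boundary.
Weak reading: every diver d with some located-wreck has at least one located-wreck w such that photographed(d,w) ∧ tagged(d,w).
Per diver: d1:✓  d2:✓  d3:✗
d3 has no witness among its located-wrecks.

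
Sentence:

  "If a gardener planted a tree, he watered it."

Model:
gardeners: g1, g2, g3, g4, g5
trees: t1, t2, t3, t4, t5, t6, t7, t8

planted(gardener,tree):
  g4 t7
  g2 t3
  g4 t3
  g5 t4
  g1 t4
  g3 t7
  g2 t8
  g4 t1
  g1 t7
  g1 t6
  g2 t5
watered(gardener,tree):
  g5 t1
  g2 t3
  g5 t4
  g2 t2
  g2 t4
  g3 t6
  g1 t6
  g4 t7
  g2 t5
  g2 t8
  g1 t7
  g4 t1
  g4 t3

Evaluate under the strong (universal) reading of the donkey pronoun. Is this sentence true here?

False

"it" takes "a tree" as antecedent — a donkey pronoun bound across the clause boundary.
Strong reading: for every (g,t) with planted(g,t), watered(g,t).
Restrictor pairs: (g1,t4) ✗  (g1,t6) ✓  (g1,t7) ✓  (g2,t3) ✓  (g2,t5) ✓  (g2,t8) ✓  (g3,t7) ✗  (g4,t1) ✓  (g4,t3) ✓  (g4,t7) ✓  (g5,t4) ✓
Counterexample: (g1,t4) is in planted but fails the scope.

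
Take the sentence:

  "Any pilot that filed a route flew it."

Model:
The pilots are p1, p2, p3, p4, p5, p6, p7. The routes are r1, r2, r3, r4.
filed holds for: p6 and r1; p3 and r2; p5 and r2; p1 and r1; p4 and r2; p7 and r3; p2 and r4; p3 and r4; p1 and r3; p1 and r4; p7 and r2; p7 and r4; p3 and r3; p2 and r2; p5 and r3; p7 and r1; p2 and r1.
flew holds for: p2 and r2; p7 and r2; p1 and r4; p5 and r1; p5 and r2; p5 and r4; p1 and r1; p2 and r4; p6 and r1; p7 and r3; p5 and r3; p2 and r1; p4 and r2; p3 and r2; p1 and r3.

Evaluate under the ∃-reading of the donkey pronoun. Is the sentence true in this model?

"it" takes "a route" as antecedent — a donkey pronoun bound across the clause boundary.
Weak reading: every pilot p with some filed-route has at least one filed-route r such that flew(p,r).
Per pilot: p1:✓  p2:✓  p3:✓  p4:✓  p5:✓  p6:✓  p7:✓
Every pilot in the restrictor has a witness.

True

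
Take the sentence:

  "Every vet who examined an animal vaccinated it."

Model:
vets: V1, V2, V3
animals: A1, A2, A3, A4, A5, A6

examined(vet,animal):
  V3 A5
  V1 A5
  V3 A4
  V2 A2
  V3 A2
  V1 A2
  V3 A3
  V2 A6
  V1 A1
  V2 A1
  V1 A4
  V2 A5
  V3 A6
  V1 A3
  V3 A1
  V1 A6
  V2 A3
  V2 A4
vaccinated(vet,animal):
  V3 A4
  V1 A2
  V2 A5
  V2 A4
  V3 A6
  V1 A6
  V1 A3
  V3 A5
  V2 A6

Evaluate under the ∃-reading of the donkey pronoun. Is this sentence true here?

"it" takes "an animal" as antecedent — a donkey pronoun bound across the clause boundary.
Weak reading: every vet v with some examined-animal has at least one examined-animal a such that vaccinated(v,a).
Per vet: V1:✓  V2:✓  V3:✓
Every vet in the restrictor has a witness.

True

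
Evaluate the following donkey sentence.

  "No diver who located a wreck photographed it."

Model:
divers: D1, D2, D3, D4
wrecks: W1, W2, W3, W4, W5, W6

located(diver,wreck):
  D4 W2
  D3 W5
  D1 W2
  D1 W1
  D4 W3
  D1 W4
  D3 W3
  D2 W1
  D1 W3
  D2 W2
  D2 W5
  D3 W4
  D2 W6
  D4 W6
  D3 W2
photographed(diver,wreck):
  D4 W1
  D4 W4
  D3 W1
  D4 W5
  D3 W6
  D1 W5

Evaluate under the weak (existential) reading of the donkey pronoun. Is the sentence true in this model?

True

"it" takes "a wreck" as antecedent — a donkey pronoun bound across the clause boundary.
Truth condition: for no (d,w) with located(d,w) does photographed(d,w) hold.
Restrictor pairs — does the scope hold? (D1,W1):fails  (D1,W2):fails  (D1,W3):fails  (D1,W4):fails  (D2,W1):fails  (D2,W2):fails  (D2,W5):fails  (D2,W6):fails  (D3,W2):fails  (D3,W3):fails  (D3,W4):fails  (D3,W5):fails  (D4,W2):fails  (D4,W3):fails  (D4,W6):fails
Scope holds for no restrictor pair, so the sentence is true.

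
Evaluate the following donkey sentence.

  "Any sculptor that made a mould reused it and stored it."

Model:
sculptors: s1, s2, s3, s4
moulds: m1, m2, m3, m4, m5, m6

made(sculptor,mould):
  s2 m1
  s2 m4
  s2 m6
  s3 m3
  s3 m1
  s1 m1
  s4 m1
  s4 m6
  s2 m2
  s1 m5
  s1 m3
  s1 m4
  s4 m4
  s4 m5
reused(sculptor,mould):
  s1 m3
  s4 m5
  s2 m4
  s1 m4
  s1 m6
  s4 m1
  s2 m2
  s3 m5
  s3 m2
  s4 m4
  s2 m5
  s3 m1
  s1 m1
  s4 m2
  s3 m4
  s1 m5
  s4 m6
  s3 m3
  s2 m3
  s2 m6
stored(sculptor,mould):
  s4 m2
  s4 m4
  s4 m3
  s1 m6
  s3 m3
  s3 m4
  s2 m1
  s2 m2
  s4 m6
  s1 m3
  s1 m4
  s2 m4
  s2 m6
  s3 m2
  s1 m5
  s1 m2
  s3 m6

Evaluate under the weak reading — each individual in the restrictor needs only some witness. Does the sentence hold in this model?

"it" takes "a mould" as antecedent — a donkey pronoun bound across the clause boundary.
Weak reading: every sculptor s with some made-mould has at least one made-mould m such that reused(s,m) ∧ stored(s,m).
Per sculptor: s1:✓  s2:✓  s3:✓  s4:✓
Every sculptor in the restrictor has a witness.

True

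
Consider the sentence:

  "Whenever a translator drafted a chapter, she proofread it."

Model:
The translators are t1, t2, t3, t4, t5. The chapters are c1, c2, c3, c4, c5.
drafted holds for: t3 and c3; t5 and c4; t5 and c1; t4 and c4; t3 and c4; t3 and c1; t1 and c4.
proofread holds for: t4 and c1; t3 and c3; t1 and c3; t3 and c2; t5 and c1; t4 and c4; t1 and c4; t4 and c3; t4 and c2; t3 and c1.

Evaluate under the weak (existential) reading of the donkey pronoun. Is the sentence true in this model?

True

"it" takes "a chapter" as antecedent — a donkey pronoun bound across the clause boundary.
Weak reading: every translator t with some drafted-chapter has at least one drafted-chapter c such that proofread(t,c).
Per translator: t1:✓  t3:✓  t4:✓  t5:✓
Every translator in the restrictor has a witness.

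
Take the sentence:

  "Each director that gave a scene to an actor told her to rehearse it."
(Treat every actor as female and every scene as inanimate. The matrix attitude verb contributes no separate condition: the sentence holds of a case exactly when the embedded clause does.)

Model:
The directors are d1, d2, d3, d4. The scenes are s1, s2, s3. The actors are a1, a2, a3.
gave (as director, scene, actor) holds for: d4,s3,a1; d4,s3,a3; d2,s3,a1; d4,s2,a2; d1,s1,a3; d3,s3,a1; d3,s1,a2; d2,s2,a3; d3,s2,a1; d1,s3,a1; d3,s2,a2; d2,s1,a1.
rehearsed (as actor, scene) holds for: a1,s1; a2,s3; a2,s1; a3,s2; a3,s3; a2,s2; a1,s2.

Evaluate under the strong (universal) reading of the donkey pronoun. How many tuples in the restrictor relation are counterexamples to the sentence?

5

"her" takes "an actor" as antecedent and "it" takes "a scene"; both are donkey pronouns co-varying with the restrictor.
Strong reading: for every (d,s,a) with gave(d,s,a), rehearsed(a,s).
Restrictor triples: (d1,s1,a3)→rehearsed(a3,s1) ✗  (d1,s3,a1)→rehearsed(a1,s3) ✗  (d2,s1,a1)→rehearsed(a1,s1) ✓  (d2,s2,a3)→rehearsed(a3,s2) ✓  (d2,s3,a1)→rehearsed(a1,s3) ✗  (d3,s1,a2)→rehearsed(a2,s1) ✓  (d3,s2,a1)→rehearsed(a1,s2) ✓  (d3,s2,a2)→rehearsed(a2,s2) ✓  (d3,s3,a1)→rehearsed(a1,s3) ✗  (d4,s2,a2)→rehearsed(a2,s2) ✓  (d4,s3,a1)→rehearsed(a1,s3) ✗  (d4,s3,a3)→rehearsed(a3,s3) ✓
Counterexamples (restrictor triples failing the scope): 5.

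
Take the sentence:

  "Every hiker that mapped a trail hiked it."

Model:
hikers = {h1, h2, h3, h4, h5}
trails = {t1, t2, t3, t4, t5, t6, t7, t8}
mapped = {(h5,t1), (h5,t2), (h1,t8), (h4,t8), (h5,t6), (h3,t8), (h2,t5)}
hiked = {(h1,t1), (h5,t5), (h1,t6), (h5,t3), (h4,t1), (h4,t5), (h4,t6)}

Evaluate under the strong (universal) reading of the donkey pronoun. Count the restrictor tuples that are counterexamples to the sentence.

"it" takes "a trail" as antecedent — a donkey pronoun bound across the clause boundary.
Strong reading: for every (h,t) with mapped(h,t), hiked(h,t).
Restrictor pairs: (h1,t8) ✗  (h2,t5) ✗  (h3,t8) ✗  (h4,t8) ✗  (h5,t1) ✗  (h5,t2) ✗  (h5,t6) ✗
Counterexamples (restrictor pairs failing the scope): 7.

7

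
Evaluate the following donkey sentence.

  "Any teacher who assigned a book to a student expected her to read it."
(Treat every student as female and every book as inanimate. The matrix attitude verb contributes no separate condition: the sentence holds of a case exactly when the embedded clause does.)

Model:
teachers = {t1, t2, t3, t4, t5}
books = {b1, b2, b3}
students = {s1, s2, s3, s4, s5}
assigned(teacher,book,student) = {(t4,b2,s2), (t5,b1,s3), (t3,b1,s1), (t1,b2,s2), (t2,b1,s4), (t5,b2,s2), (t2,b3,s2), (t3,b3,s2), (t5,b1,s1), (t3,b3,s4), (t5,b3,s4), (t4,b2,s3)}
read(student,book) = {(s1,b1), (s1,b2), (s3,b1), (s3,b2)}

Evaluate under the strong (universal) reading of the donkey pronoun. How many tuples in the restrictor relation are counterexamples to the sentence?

"her" takes "a student" as antecedent and "it" takes "a book"; both are donkey pronouns co-varying with the restrictor.
Strong reading: for every (t,b,s) with assigned(t,b,s), read(s,b).
Restrictor triples: (t1,b2,s2)→read(s2,b2) ✗  (t2,b1,s4)→read(s4,b1) ✗  (t2,b3,s2)→read(s2,b3) ✗  (t3,b1,s1)→read(s1,b1) ✓  (t3,b3,s2)→read(s2,b3) ✗  (t3,b3,s4)→read(s4,b3) ✗  (t4,b2,s2)→read(s2,b2) ✗  (t4,b2,s3)→read(s3,b2) ✓  (t5,b1,s1)→read(s1,b1) ✓  (t5,b1,s3)→read(s3,b1) ✓  (t5,b2,s2)→read(s2,b2) ✗  (t5,b3,s4)→read(s4,b3) ✗
Counterexamples (restrictor triples failing the scope): 8.

8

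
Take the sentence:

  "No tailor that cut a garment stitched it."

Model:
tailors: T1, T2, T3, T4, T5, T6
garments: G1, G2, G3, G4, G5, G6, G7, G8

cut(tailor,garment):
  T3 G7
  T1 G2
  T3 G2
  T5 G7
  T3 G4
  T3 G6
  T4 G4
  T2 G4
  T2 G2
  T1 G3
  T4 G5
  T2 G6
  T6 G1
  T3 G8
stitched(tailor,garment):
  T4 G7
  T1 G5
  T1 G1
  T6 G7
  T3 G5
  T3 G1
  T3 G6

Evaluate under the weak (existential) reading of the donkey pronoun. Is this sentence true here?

"it" takes "a garment" as antecedent — a donkey pronoun bound across the clause boundary.
Truth condition: for no (t,g) with cut(t,g) does stitched(t,g) hold.
Restrictor pairs — does the scope hold? (T1,G2):fails  (T1,G3):fails  (T2,G2):fails  (T2,G4):fails  (T2,G6):fails  (T3,G2):fails  (T3,G4):fails  (T3,G6):holds  (T3,G7):fails  (T3,G8):fails  (T4,G4):fails  (T4,G5):fails  (T5,G7):fails  (T6,G1):fails
Scope holds for 1 pair(s), so the sentence is false.

False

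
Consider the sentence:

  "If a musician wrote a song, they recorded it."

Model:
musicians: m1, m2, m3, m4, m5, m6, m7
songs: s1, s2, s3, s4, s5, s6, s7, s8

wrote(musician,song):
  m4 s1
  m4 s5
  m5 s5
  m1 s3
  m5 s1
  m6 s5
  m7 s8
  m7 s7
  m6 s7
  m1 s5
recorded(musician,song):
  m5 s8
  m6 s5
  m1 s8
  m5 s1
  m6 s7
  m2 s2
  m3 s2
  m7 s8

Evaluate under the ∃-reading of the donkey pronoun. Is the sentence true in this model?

"it" takes "a song" as antecedent — a donkey pronoun bound across the clause boundary.
Weak reading: every musician m with some wrote-song has at least one wrote-song s such that recorded(m,s).
Per musician: m1:✗  m4:✗  m5:✓  m6:✓  m7:✓
m1 has no witness among its wrote-songs.

False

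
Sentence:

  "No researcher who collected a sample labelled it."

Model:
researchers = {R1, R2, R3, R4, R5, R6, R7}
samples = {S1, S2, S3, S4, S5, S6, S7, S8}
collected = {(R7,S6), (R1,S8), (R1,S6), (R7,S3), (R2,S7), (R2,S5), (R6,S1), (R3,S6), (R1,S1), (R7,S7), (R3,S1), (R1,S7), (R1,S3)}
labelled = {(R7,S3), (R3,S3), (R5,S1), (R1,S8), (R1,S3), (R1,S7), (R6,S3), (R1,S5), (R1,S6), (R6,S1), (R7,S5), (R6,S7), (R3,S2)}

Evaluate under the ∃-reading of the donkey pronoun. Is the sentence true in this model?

"it" takes "a sample" as antecedent — a donkey pronoun bound across the clause boundary.
Truth condition: for no (r,s) with collected(r,s) does labelled(r,s) hold.
Restrictor pairs — does the scope hold? (R1,S1):fails  (R1,S3):holds  (R1,S6):holds  (R1,S7):holds  (R1,S8):holds  (R2,S5):fails  (R2,S7):fails  (R3,S1):fails  (R3,S6):fails  (R6,S1):holds  (R7,S3):holds  (R7,S6):fails  (R7,S7):fails
Scope holds for 6 pair(s), so the sentence is false.

False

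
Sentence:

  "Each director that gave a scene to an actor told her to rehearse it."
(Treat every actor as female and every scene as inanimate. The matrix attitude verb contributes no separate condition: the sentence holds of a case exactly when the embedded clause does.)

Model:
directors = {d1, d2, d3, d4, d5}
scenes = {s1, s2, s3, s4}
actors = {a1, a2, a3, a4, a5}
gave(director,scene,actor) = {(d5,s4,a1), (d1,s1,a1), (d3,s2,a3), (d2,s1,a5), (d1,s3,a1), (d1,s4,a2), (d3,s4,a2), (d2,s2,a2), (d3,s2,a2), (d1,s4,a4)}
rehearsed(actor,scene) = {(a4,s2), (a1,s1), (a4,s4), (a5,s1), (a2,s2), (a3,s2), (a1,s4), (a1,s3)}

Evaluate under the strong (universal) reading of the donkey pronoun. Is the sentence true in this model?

False

"her" takes "an actor" as antecedent and "it" takes "a scene"; both are donkey pronouns co-varying with the restrictor.
Strong reading: for every (d,s,a) with gave(d,s,a), rehearsed(a,s).
Restrictor triples: (d1,s1,a1)→rehearsed(a1,s1) ✓  (d1,s3,a1)→rehearsed(a1,s3) ✓  (d1,s4,a2)→rehearsed(a2,s4) ✗  (d1,s4,a4)→rehearsed(a4,s4) ✓  (d2,s1,a5)→rehearsed(a5,s1) ✓  (d2,s2,a2)→rehearsed(a2,s2) ✓  (d3,s2,a2)→rehearsed(a2,s2) ✓  (d3,s2,a3)→rehearsed(a3,s2) ✓  (d3,s4,a2)→rehearsed(a2,s4) ✗  (d5,s4,a1)→rehearsed(a1,s4) ✓
Counterexample: (d1,s4,a2) — rehearsed(a2,s4) does not hold.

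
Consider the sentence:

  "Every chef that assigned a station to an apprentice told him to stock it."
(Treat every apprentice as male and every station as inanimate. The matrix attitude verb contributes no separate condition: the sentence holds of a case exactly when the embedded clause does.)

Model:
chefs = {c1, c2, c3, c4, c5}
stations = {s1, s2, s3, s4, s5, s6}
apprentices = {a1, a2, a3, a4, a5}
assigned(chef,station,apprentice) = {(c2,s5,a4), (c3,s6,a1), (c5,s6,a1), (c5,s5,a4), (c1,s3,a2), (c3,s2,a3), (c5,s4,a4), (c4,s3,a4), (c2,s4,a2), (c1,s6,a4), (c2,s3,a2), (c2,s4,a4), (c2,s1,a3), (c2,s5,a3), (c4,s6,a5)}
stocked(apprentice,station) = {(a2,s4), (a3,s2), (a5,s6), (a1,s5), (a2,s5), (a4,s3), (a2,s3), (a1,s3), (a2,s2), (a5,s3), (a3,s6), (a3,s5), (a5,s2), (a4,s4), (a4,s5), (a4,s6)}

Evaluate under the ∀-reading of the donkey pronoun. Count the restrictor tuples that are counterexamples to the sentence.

"him" takes "an apprentice" as antecedent and "it" takes "a station"; both are donkey pronouns co-varying with the restrictor.
Strong reading: for every (c,s,a) with assigned(c,s,a), stocked(a,s).
Restrictor triples: (c1,s3,a2)→stocked(a2,s3) ✓  (c1,s6,a4)→stocked(a4,s6) ✓  (c2,s1,a3)→stocked(a3,s1) ✗  (c2,s3,a2)→stocked(a2,s3) ✓  (c2,s4,a2)→stocked(a2,s4) ✓  (c2,s4,a4)→stocked(a4,s4) ✓  (c2,s5,a3)→stocked(a3,s5) ✓  (c2,s5,a4)→stocked(a4,s5) ✓  (c3,s2,a3)→stocked(a3,s2) ✓  (c3,s6,a1)→stocked(a1,s6) ✗  (c4,s3,a4)→stocked(a4,s3) ✓  (c4,s6,a5)→stocked(a5,s6) ✓  (c5,s4,a4)→stocked(a4,s4) ✓  (c5,s5,a4)→stocked(a4,s5) ✓  (c5,s6,a1)→stocked(a1,s6) ✗
Counterexamples (restrictor triples failing the scope): 3.

3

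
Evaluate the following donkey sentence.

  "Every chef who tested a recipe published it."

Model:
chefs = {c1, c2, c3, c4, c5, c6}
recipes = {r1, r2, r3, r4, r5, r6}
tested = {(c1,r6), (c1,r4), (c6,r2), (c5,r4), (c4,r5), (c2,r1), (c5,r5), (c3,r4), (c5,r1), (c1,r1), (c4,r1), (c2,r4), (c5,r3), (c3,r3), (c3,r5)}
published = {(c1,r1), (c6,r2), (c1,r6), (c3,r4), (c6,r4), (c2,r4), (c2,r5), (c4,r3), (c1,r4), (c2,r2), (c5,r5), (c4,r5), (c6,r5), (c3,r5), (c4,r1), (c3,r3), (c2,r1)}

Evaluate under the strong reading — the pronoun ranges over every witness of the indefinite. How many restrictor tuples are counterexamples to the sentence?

"it" takes "a recipe" as antecedent — a donkey pronoun bound across the clause boundary.
Strong reading: for every (c,r) with tested(c,r), published(c,r).
Restrictor pairs: (c1,r1) ✓  (c1,r4) ✓  (c1,r6) ✓  (c2,r1) ✓  (c2,r4) ✓  (c3,r3) ✓  (c3,r4) ✓  (c3,r5) ✓  (c4,r1) ✓  (c4,r5) ✓  (c5,r1) ✗  (c5,r3) ✗  (c5,r4) ✗  (c5,r5) ✓  (c6,r2) ✓
Counterexamples (restrictor pairs failing the scope): 3.

3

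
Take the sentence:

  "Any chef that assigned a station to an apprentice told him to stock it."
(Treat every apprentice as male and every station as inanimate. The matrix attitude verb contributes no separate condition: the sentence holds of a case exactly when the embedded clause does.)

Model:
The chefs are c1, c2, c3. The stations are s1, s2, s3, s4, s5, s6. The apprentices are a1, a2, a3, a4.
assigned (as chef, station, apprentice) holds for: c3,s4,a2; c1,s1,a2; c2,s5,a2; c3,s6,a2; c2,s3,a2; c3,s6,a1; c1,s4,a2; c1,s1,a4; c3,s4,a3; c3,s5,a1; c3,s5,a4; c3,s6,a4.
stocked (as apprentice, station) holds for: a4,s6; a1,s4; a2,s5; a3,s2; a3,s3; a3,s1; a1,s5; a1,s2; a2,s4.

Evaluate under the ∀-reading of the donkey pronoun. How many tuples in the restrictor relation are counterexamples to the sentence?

"him" takes "an apprentice" as antecedent and "it" takes "a station"; both are donkey pronouns co-varying with the restrictor.
Strong reading: for every (c,s,a) with assigned(c,s,a), stocked(a,s).
Restrictor triples: (c1,s1,a2)→stocked(a2,s1) ✗  (c1,s1,a4)→stocked(a4,s1) ✗  (c1,s4,a2)→stocked(a2,s4) ✓  (c2,s3,a2)→stocked(a2,s3) ✗  (c2,s5,a2)→stocked(a2,s5) ✓  (c3,s4,a2)→stocked(a2,s4) ✓  (c3,s4,a3)→stocked(a3,s4) ✗  (c3,s5,a1)→stocked(a1,s5) ✓  (c3,s5,a4)→stocked(a4,s5) ✗  (c3,s6,a1)→stocked(a1,s6) ✗  (c3,s6,a2)→stocked(a2,s6) ✗  (c3,s6,a4)→stocked(a4,s6) ✓
Counterexamples (restrictor triples failing the scope): 7.

7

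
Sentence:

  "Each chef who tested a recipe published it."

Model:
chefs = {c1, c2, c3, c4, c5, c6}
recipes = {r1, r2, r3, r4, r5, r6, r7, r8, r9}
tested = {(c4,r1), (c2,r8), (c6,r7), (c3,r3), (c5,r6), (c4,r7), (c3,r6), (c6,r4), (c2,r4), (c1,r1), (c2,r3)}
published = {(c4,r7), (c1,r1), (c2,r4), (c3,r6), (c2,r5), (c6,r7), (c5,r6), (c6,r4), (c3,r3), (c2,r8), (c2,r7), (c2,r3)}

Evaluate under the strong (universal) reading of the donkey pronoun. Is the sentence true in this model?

"it" takes "a recipe" as antecedent — a donkey pronoun bound across the clause boundary.
Strong reading: for every (c,r) with tested(c,r), published(c,r).
Restrictor pairs: (c1,r1) ✓  (c2,r3) ✓  (c2,r4) ✓  (c2,r8) ✓  (c3,r3) ✓  (c3,r6) ✓  (c4,r1) ✗  (c4,r7) ✓  (c5,r6) ✓  (c6,r4) ✓  (c6,r7) ✓
Counterexample: (c4,r1) is in tested but fails the scope.

False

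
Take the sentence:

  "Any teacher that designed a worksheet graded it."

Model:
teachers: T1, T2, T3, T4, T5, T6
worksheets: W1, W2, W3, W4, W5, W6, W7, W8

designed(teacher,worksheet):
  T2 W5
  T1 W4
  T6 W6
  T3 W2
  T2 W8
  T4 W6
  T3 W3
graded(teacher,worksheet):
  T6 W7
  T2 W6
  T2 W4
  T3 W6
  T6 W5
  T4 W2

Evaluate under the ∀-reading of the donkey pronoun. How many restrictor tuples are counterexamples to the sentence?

"it" takes "a worksheet" as antecedent — a donkey pronoun bound across the clause boundary.
Strong reading: for every (t,w) with designed(t,w), graded(t,w).
Restrictor pairs: (T1,W4) ✗  (T2,W5) ✗  (T2,W8) ✗  (T3,W2) ✗  (T3,W3) ✗  (T4,W6) ✗  (T6,W6) ✗
Counterexamples (restrictor pairs failing the scope): 7.

7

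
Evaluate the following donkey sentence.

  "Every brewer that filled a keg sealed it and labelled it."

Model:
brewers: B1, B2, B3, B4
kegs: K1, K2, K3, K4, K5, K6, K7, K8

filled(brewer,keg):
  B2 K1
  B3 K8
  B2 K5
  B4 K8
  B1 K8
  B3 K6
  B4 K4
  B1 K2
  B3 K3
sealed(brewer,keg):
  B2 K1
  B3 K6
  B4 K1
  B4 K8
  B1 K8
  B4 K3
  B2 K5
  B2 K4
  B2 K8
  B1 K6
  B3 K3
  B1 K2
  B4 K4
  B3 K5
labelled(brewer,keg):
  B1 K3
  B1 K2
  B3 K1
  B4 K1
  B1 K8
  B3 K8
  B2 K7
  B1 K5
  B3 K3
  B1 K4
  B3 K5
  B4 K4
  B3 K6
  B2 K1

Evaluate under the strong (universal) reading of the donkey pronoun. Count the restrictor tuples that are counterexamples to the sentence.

3

"it" takes "a keg" as antecedent — a donkey pronoun bound across the clause boundary.
Strong reading: for every (b,k) with filled(b,k), sealed(b,k) ∧ labelled(b,k).
Restrictor pairs: (B1,K2) ✓  (B1,K8) ✓  (B2,K1) ✓  (B2,K5) ✗  (B3,K3) ✓  (B3,K6) ✓  (B3,K8) ✗  (B4,K4) ✓  (B4,K8) ✗
Counterexamples (restrictor pairs failing the scope): 3.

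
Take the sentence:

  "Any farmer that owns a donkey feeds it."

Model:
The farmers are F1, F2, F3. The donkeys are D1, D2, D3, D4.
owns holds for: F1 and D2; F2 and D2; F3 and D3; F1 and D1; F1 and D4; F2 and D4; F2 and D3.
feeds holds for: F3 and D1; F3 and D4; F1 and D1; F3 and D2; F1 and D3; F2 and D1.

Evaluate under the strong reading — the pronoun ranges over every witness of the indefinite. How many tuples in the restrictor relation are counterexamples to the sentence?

6

"it" takes "a donkey" as antecedent — a donkey pronoun bound across the clause boundary.
Strong reading: for every (f,d) with owns(f,d), feeds(f,d).
Restrictor pairs: (F1,D1) ✓  (F1,D2) ✗  (F1,D4) ✗  (F2,D2) ✗  (F2,D3) ✗  (F2,D4) ✗  (F3,D3) ✗
Counterexamples (restrictor pairs failing the scope): 6.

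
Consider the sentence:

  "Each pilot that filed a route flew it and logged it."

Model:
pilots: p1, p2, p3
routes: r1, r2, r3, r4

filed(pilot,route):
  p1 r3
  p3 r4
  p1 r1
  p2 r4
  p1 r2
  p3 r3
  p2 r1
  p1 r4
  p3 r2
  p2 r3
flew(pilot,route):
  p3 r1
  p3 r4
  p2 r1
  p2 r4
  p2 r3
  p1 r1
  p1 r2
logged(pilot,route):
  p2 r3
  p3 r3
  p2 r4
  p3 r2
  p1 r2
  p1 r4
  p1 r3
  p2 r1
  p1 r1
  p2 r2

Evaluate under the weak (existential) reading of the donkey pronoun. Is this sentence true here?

False

"it" takes "a route" as antecedent — a donkey pronoun bound across the clause boundary.
Weak reading: every pilot p with some filed-route has at least one filed-route r such that flew(p,r) ∧ logged(p,r).
Per pilot: p1:✓  p2:✓  p3:✗
p3 has no witness among its filed-routes.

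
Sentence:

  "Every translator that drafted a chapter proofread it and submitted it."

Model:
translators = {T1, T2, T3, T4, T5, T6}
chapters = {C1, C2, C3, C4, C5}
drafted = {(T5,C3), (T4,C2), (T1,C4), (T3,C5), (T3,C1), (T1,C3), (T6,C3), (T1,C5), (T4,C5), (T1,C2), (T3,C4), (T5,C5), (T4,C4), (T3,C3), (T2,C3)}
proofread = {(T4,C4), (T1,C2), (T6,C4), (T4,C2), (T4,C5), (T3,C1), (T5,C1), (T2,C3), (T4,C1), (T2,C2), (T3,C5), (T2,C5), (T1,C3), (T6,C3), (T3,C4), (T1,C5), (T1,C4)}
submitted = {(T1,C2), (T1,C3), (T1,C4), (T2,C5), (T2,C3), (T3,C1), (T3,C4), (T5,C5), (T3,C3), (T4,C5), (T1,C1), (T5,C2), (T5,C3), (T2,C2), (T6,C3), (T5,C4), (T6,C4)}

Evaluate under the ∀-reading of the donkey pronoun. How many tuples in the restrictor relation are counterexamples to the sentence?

"it" takes "a chapter" as antecedent — a donkey pronoun bound across the clause boundary.
Strong reading: for every (t,c) with drafted(t,c), proofread(t,c) ∧ submitted(t,c).
Restrictor pairs: (T1,C2) ✓  (T1,C3) ✓  (T1,C4) ✓  (T1,C5) ✗  (T2,C3) ✓  (T3,C1) ✓  (T3,C3) ✗  (T3,C4) ✓  (T3,C5) ✗  (T4,C2) ✗  (T4,C4) ✗  (T4,C5) ✓  (T5,C3) ✗  (T5,C5) ✗  (T6,C3) ✓
Counterexamples (restrictor pairs failing the scope): 7.

7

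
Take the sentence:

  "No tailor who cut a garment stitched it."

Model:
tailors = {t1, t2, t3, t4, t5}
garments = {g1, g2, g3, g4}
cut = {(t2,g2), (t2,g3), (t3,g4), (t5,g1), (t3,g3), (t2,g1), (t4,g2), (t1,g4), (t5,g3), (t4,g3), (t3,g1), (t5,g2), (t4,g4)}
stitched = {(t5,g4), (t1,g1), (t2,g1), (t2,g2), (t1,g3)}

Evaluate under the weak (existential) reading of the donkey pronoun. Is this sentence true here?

"it" takes "a garment" as antecedent — a donkey pronoun bound across the clause boundary.
Truth condition: for no (t,g) with cut(t,g) does stitched(t,g) hold.
Restrictor pairs — does the scope hold? (t1,g4):fails  (t2,g1):holds  (t2,g2):holds  (t2,g3):fails  (t3,g1):fails  (t3,g3):fails  (t3,g4):fails  (t4,g2):fails  (t4,g3):fails  (t4,g4):fails  (t5,g1):fails  (t5,g2):fails  (t5,g3):fails
Scope holds for 2 pair(s), so the sentence is false.

False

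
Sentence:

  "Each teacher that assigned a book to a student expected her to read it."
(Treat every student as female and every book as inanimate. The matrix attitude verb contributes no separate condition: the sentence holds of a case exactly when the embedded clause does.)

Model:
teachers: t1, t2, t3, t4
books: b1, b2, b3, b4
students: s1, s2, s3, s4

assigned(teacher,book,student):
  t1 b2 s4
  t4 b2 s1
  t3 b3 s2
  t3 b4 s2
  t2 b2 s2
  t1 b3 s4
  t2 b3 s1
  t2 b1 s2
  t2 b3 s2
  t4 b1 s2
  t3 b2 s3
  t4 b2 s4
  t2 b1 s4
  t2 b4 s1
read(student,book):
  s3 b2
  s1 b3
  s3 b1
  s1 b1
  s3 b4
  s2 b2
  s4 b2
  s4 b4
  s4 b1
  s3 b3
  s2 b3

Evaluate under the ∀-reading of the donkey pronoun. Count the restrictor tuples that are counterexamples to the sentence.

"her" takes "a student" as antecedent and "it" takes "a book"; both are donkey pronouns co-varying with the restrictor.
Strong reading: for every (t,b,s) with assigned(t,b,s), read(s,b).
Restrictor triples: (t1,b2,s4)→read(s4,b2) ✓  (t1,b3,s4)→read(s4,b3) ✗  (t2,b1,s2)→read(s2,b1) ✗  (t2,b1,s4)→read(s4,b1) ✓  (t2,b2,s2)→read(s2,b2) ✓  (t2,b3,s1)→read(s1,b3) ✓  (t2,b3,s2)→read(s2,b3) ✓  (t2,b4,s1)→read(s1,b4) ✗  (t3,b2,s3)→read(s3,b2) ✓  (t3,b3,s2)→read(s2,b3) ✓  (t3,b4,s2)→read(s2,b4) ✗  (t4,b1,s2)→read(s2,b1) ✗  (t4,b2,s1)→read(s1,b2) ✗  (t4,b2,s4)→read(s4,b2) ✓
Counterexamples (restrictor triples failing the scope): 6.

6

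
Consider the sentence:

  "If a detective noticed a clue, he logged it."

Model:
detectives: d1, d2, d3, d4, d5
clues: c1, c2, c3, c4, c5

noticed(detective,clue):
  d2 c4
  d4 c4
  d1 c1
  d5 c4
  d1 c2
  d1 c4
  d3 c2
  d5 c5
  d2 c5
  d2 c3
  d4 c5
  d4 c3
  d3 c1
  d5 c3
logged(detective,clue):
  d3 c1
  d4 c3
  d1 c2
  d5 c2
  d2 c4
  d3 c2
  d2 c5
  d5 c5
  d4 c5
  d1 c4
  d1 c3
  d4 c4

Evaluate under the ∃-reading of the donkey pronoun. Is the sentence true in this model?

True

"it" takes "a clue" as antecedent — a donkey pronoun bound across the clause boundary.
Weak reading: every detective d with some noticed-clue has at least one noticed-clue c such that logged(d,c).
Per detective: d1:✓  d2:✓  d3:✓  d4:✓  d5:✓
Every detective in the restrictor has a witness.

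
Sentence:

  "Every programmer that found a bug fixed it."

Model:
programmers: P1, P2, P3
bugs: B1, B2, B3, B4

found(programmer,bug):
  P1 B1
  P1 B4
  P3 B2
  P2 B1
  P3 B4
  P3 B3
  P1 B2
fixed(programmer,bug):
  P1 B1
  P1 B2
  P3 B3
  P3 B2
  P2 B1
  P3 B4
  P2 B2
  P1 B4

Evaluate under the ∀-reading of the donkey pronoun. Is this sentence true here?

True

"it" takes "a bug" as antecedent — a donkey pronoun bound across the clause boundary.
Strong reading: for every (p,b) with found(p,b), fixed(p,b).
Restrictor pairs: (P1,B1) ✓  (P1,B2) ✓  (P1,B4) ✓  (P2,B1) ✓  (P3,B2) ✓  (P3,B3) ✓  (P3,B4) ✓
Every restrictor pair satisfies the scope.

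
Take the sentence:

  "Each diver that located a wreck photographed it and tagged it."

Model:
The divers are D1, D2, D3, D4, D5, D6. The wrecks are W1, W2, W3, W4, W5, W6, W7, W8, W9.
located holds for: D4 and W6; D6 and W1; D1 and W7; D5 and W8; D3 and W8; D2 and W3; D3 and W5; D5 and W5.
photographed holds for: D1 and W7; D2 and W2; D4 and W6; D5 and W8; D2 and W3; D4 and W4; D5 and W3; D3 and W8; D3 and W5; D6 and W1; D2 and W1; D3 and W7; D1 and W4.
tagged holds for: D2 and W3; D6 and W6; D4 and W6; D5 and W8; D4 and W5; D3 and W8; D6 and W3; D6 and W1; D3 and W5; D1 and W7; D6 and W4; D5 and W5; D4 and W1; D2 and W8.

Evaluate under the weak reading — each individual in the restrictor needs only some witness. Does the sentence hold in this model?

True

"it" takes "a wreck" as antecedent — a donkey pronoun bound across the clause boundary.
Weak reading: every diver d with some located-wreck has at least one located-wreck w such that photographed(d,w) ∧ tagged(d,w).
Per diver: D1:✓  D2:✓  D3:✓  D4:✓  D5:✓  D6:✓
Every diver in the restrictor has a witness.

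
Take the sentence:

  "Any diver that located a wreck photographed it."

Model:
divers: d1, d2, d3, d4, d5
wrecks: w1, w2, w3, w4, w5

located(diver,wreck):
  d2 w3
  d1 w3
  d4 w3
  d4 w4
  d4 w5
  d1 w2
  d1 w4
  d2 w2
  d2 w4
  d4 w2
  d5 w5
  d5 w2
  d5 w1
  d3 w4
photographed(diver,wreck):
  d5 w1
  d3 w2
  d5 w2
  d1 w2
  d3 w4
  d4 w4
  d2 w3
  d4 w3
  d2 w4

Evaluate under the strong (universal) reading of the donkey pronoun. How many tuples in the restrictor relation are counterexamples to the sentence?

6

"it" takes "a wreck" as antecedent — a donkey pronoun bound across the clause boundary.
Strong reading: for every (d,w) with located(d,w), photographed(d,w).
Restrictor pairs: (d1,w2) ✓  (d1,w3) ✗  (d1,w4) ✗  (d2,w2) ✗  (d2,w3) ✓  (d2,w4) ✓  (d3,w4) ✓  (d4,w2) ✗  (d4,w3) ✓  (d4,w4) ✓  (d4,w5) ✗  (d5,w1) ✓  (d5,w2) ✓  (d5,w5) ✗
Counterexamples (restrictor pairs failing the scope): 6.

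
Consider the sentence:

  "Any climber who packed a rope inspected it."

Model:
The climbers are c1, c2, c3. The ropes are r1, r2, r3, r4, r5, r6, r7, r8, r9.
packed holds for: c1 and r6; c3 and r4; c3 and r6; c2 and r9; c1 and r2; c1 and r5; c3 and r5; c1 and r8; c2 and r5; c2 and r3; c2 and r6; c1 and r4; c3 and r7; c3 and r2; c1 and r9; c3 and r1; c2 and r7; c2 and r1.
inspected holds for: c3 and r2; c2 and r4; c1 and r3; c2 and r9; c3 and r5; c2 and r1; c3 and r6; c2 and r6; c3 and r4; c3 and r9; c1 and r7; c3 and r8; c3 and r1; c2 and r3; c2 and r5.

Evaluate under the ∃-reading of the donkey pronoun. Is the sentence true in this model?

False

"it" takes "a rope" as antecedent — a donkey pronoun bound across the clause boundary.
Weak reading: every climber c with some packed-rope has at least one packed-rope r such that inspected(c,r).
Per climber: c1:✗  c2:✓  c3:✓
c1 has no witness among its packed-ropes.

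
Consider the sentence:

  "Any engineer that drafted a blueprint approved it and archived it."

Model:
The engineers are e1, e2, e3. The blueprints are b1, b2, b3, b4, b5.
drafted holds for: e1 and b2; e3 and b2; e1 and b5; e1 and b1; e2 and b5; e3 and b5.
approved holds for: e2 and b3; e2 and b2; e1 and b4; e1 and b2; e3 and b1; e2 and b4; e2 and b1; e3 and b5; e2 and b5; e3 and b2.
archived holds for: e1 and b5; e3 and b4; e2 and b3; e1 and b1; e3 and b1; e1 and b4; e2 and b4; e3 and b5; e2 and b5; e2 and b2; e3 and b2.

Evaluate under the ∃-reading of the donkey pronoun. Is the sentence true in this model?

False

"it" takes "a blueprint" as antecedent — a donkey pronoun bound across the clause boundary.
Weak reading: every engineer e with some drafted-blueprint has at least one drafted-blueprint b such that approved(e,b) ∧ archived(e,b).
Per engineer: e1:✗  e2:✓  e3:✓
e1 has no witness among its drafted-blueprints.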